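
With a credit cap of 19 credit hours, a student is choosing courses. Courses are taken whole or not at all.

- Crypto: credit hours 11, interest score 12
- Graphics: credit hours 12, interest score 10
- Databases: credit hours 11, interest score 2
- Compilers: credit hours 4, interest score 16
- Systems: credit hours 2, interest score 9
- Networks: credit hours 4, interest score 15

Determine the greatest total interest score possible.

This is an integer program with binary decision variables.
Compilers + Systems + Networks: credit hours 4 + 2 + 4 = 10 ≤ 19, interest score 16 + 9 + 15 = 40.
Crypto + Compilers + Networks: credit hours 11 + 4 + 4 = 19 ≤ 19, interest score 12 + 16 + 15 = 43.
Crypto + Compilers + Systems: credit hours 11 + 4 + 2 = 17 ≤ 19, interest score 12 + 16 + 9 = 37.
Best is Crypto, Compilers, and Networks with total interest score 43.

43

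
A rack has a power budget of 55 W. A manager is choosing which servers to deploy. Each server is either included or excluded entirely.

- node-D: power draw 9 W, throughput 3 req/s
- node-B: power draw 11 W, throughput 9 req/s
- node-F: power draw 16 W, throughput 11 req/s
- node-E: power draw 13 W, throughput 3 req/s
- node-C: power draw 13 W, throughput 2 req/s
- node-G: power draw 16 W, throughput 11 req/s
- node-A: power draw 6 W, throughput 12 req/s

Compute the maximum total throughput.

43

This is a 0-1 knapsack instance.
Allowing fractional choices, the relaxed optimum would be about 45.0, but servers are indivisible.
node-B + node-F + node-G + node-A: power draw 11 + 16 + 16 + 6 = 49 ≤ 55, throughput 9 + 11 + 11 + 12 = 43.
node-D + node-B + node-E + node-G + node-A: power draw 9 + 11 + 13 + 16 + 6 = 55 ≤ 55, throughput 3 + 9 + 3 + 11 + 12 = 38.
node-D + node-B + node-F + node-E + node-A: power draw 9 + 11 + 16 + 13 + 6 = 55 ≤ 55, throughput 3 + 9 + 11 + 3 + 12 = 38.
Best is node-B, node-F, node-G, and node-A with total throughput 43.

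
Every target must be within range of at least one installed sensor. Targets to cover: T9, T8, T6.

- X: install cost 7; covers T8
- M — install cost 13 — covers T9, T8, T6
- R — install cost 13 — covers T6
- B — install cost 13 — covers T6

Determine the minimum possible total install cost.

13

M alone covers T9, T8, T6 — every target.
Total install cost: 13.
No cover costs less than 13.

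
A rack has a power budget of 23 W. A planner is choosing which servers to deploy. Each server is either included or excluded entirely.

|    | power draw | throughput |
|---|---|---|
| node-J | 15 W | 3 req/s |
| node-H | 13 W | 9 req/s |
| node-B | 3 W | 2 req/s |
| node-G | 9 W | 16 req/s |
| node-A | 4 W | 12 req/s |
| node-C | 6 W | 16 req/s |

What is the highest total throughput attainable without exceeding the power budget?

This is a 0-1 knapsack instance.
Allowing fractional choices, the relaxed optimum would be about 46.8, but servers are indivisible.
node-B + node-G + node-A + node-C: power draw 3 + 9 + 4 + 6 = 22 ≤ 23, throughput 2 + 16 + 12 + 16 = 46.
node-G + node-A + node-C: power draw 9 + 4 + 6 = 19 ≤ 23, throughput 16 + 12 + 16 = 44.
Best is node-B, node-G, node-A, and node-C with total throughput 46.

46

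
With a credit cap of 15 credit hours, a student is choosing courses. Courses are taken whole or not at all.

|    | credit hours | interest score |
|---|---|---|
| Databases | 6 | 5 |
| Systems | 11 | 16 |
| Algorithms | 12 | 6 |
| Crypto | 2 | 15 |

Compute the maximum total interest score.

Systems + Crypto: credit hours 11 + 2 = 13 ≤ 15, interest score 16 + 15 = 31.
Algorithms + Crypto: credit hours 12 + 2 = 14 ≤ 15, interest score 6 + 15 = 21.
Best is Systems and Crypto with total interest score 31.

31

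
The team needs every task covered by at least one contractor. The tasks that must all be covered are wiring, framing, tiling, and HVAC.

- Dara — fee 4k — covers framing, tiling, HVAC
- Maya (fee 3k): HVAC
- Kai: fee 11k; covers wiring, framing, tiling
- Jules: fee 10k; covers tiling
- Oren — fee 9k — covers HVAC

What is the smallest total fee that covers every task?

14

The greedy cost-per-new-task heuristic would pick Dara and Kai for 15, but a cheaper cover exists.
Choose Maya and Kai: together they cover wiring, framing, tiling, HVAC — every task.
Total fee: 3 + 11 = 14.
No cover costs less than 14.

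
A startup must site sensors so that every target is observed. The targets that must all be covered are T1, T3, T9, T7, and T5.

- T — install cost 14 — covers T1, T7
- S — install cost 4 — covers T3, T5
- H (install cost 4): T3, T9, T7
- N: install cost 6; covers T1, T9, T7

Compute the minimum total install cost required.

The greedy cost-per-new-target heuristic would pick H, S, and N for 14, but a cheaper cover exists.
Choose S and N: together they cover T1, T3, T9, T7, T5 — every target.
Total install cost: 4 + 6 = 10.
No cover costs less than 10.

10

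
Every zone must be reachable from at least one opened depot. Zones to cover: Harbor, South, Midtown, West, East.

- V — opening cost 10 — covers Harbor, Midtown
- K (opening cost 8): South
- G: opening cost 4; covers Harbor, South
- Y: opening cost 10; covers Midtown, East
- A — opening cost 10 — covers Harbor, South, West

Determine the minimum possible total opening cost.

20

The greedy cost-per-new-zone heuristic would pick G, Y, and A for 24, but a cheaper cover exists.
Choose Y and A: together they cover Harbor, South, Midtown, West, East — every zone.
Total opening cost: 10 + 10 = 20.
No cover costs less than 20.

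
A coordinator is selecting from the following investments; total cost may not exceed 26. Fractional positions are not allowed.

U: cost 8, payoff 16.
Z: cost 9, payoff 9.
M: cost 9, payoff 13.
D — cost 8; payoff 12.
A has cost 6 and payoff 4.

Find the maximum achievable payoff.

41

Allowing fractional choices, the relaxed optimum would be about 42.0, but investments are indivisible.
U + Z + D: cost 8 + 9 + 8 = 25 ≤ 26, payoff 16 + 9 + 12 = 37.
U + M + D: cost 8 + 9 + 8 = 25 ≤ 26, payoff 16 + 13 + 12 = 41.
U + Z + M: cost 8 + 9 + 9 = 26 ≤ 26, payoff 16 + 9 + 13 = 38.
Best is U, M, and D with total payoff 41.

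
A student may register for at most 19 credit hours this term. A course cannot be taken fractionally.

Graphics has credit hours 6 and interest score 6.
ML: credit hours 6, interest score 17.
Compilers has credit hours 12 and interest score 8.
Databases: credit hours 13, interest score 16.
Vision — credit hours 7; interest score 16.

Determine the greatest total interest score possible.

39

This is an integer program with binary decision variables.
Allowing fractional choices, the relaxed optimum would be about 40.4, but courses are indivisible.
Graphics + ML + Vision: credit hours 6 + 6 + 7 = 19 ≤ 19, interest score 6 + 17 + 16 = 39.
ML + Vision: credit hours 6 + 7 = 13 ≤ 19, interest score 17 + 16 = 33.
Best is Graphics, ML, and Vision with total interest score 39.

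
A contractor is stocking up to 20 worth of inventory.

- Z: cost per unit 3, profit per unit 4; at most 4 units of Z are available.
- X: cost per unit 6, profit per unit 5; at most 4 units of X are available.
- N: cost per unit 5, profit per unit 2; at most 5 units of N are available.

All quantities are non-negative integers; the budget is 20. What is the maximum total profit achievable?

21

This is a bounded integer knapsack.
Take 4×Z and 1×X: cost 18 ≤ 20, profit 4·4 + 1·5 = 21.
Z has the best ratio (4/3) and is taken to its limit of 4; remaining capacity is filled optimally with the others.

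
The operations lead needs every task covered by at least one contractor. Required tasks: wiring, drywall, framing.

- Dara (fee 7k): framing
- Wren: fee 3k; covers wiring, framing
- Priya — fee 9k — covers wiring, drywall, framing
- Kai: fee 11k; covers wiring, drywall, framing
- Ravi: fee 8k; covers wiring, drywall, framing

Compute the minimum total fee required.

8

The greedy cost-per-new-task heuristic would pick Wren and Ravi for 11, but a cheaper cover exists.
Ravi alone covers wiring, drywall, framing — every task.
Total fee: 8.
No cover costs less than 8.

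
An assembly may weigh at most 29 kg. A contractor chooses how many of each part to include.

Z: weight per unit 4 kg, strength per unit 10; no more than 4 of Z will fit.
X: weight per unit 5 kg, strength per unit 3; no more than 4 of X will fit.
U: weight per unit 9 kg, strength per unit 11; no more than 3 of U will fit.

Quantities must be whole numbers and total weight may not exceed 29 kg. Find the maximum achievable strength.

This is a bounded integer knapsack.
Take 4×Z and 1×U: weight 25 ≤ 29, strength 4·10 + 1·11 = 51.
Z has the best ratio (10/4) and is taken to its limit of 4; remaining capacity is filled optimally with the others.

51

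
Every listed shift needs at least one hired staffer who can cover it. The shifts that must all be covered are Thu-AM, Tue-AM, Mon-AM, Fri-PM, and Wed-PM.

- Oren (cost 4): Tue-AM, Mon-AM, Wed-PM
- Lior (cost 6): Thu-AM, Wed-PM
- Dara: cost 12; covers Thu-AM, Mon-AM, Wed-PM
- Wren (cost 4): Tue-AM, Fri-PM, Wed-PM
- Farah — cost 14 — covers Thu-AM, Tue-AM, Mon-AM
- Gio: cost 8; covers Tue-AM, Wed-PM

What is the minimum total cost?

Choose Oren, Lior, and Wren: together they cover Thu-AM, Tue-AM, Mon-AM, Fri-PM, Wed-PM — every shift.
Total cost: 4 + 6 + 4 = 14.
No cover costs less than 14.

14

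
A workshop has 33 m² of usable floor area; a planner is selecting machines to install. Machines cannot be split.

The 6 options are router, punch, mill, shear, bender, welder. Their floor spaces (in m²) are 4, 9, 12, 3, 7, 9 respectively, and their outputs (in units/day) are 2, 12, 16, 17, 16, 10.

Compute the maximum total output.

Treat it as a binary knapsack problem.
Take punch, mill, shear, and bender: floor space 9 + 12 + 3 + 7 = 31 ≤ 33, output 12 + 16 + 17 + 16 = 61.
No other feasible combination does better.

61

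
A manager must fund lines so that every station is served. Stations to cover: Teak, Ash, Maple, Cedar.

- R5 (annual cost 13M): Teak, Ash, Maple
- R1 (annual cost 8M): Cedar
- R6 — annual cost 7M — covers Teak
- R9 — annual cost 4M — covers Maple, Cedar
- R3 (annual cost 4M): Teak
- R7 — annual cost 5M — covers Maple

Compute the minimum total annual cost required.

The greedy cost-per-new-station heuristic would pick R9, R3, and R5 for 21, but a cheaper cover exists.
Choose R5 and R9: together they cover Teak, Ash, Maple, Cedar — every station.
Total annual cost: 13 + 4 = 17.
No cover costs less than 17.

17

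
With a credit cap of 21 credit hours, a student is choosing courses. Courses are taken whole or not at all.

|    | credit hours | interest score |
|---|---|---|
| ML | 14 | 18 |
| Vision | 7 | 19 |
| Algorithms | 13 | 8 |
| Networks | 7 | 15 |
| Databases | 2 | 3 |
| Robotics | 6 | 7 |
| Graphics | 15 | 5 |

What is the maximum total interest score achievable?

41

Vision + Networks + Robotics: credit hours 7 + 7 + 6 = 20 ≤ 21, interest score 19 + 15 + 7 = 41.
ML + Vision: credit hours 14 + 7 = 21 ≤ 21, interest score 18 + 19 = 37.
Vision + Networks + Databases: credit hours 7 + 7 + 2 = 16 ≤ 21, interest score 19 + 15 + 3 = 37.
Best is Vision, Networks, and Robotics with total interest score 41.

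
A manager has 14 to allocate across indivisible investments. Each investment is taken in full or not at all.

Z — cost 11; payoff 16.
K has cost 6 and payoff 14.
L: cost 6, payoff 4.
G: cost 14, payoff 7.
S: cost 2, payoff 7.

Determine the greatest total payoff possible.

25

This is a 0-1 knapsack instance.
Allowing fractional choices, the relaxed optimum would be about 29.7, but investments are indivisible.
Z + S: cost 11 + 2 = 13 ≤ 14, payoff 16 + 7 = 23.
K + L + S: cost 6 + 6 + 2 = 14 ≤ 14, payoff 14 + 4 + 7 = 25.
K + S: cost 6 + 2 = 8 ≤ 14, payoff 14 + 7 = 21.
Best is K, L, and S with total payoff 25.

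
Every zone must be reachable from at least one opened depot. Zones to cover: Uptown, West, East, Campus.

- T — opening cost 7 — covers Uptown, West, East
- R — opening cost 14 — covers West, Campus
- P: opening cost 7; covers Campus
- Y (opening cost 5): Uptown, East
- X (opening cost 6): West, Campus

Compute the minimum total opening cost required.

This is a weighted set-cover instance.
The greedy cost-per-new-zone heuristic would pick T and X for 13, but a cheaper cover exists.
Choose Y and X: together they cover Uptown, West, East, Campus — every zone.
Total opening cost: 5 + 6 = 11.
No cover costs less than 11.

11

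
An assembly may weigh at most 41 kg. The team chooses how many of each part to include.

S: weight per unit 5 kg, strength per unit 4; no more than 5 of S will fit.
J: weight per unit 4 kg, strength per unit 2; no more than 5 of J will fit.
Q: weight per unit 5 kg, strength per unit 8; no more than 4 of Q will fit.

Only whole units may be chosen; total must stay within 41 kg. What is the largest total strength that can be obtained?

This is a bounded integer knapsack.
3×S, 1×J, and 4×Q: weight 39 ≤ 41, strength 3·4 + 1·2 + 4·8 = 46.
4×S and 4×Q: weight 40 ≤ 41, strength 4·4 + 4·8 = 48.
Best is 48.

48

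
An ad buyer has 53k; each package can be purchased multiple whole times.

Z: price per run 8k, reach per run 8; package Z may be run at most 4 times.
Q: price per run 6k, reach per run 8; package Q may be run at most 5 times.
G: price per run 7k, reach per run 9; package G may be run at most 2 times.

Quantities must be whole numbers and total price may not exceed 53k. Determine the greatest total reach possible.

This is a bounded integer knapsack.
Take 1×Z, 5×Q, and 2×G: price 52 ≤ 53, reach 1·8 + 5·8 + 2·9 = 66.
Q has the best ratio (8/6) and is taken to its limit of 5; remaining capacity is filled optimally with the others.

66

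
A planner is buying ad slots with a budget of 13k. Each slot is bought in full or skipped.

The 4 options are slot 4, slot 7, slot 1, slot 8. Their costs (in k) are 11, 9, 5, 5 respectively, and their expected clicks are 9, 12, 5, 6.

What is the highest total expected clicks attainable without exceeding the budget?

This is an integer program with binary decision variables.
Allowing fractional choices, the relaxed optimum would be about 16.8, but ad slots are indivisible.
slot 1 + slot 8: cost 5 + 5 = 10 ≤ 13, expected clicks 5 + 6 = 11.
slot 7: cost 9 ≤ 13, expected clicks 12.
Best is slot 7 with total expected clicks 12.

12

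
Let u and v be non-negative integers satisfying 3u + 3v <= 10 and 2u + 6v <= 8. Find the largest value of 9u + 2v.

(u,v)=(3,0): 3·3+3·0=9≤10, 2·3+6·0=6≤8, objective 27.
(u,v)=(2,0): 3·2+3·0=6≤10, 2·2+6·0=4≤8, objective 18.
Maximum is 27 at (u,v)=(3,0).

27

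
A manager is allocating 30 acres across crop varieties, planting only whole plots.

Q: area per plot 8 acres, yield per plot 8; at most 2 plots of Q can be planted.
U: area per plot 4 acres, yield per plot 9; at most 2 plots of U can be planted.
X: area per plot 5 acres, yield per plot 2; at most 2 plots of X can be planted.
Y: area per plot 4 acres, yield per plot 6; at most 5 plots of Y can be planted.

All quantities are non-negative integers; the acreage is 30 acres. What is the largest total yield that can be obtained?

48

Take 2×U and 5×Y: area 28 ≤ 30, yield 2·9 + 5·6 = 48.
U has the best ratio (9/4) and is taken to its limit of 2; remaining capacity is filled optimally with the others.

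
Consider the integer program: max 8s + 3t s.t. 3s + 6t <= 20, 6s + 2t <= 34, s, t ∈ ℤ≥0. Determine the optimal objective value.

(s,t)=(5,0): 3·5+6·0=15≤20, 6·5+2·0=30≤34, objective 40.
(s,t)=(4,1): 3·4+6·1=18≤20, 6·4+2·1=26≤34, objective 35.
(s,t)=(4,0): 3·4+6·0=12≤20, 6·4+2·0=24≤34, objective 32.
No feasible integer point exceeds 40.

40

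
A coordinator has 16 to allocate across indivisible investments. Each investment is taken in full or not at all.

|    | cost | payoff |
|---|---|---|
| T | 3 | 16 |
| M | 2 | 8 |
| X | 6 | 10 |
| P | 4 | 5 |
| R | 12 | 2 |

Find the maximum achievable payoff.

39

Treat it as a binary knapsack problem.
T + X + P: cost 3 + 6 + 4 = 13 ≤ 16, payoff 16 + 10 + 5 = 31.
T + M + X + P: cost 3 + 2 + 6 + 4 = 15 ≤ 16, payoff 16 + 8 + 10 + 5 = 39.
T + M + X: cost 3 + 2 + 6 = 11 ≤ 16, payoff 16 + 8 + 10 = 34.
Best is T, M, X, and P with total payoff 39.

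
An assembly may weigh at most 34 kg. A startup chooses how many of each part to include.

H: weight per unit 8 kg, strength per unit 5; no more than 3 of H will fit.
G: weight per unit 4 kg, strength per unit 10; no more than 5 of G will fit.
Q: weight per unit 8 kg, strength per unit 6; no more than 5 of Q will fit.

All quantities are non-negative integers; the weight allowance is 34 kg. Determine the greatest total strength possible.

This is a bounded integer knapsack.
G has the best ratio (10/4); taking only G gives at most 5×10 = 50 (stopped by the supply cap of 5).
Mixing does better — 5×G and 1×Q: weight 28 ≤ 34, strength 5·10 + 1·6 = 56.

56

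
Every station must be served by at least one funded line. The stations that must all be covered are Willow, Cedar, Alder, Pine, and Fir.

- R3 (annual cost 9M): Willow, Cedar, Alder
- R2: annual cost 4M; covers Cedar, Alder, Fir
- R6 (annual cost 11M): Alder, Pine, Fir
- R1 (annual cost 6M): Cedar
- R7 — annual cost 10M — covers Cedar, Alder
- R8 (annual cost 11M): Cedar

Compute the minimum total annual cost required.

The greedy cost-per-new-station heuristic would pick R2, R3, and R6 for 24, but a cheaper cover exists.
Choose R3 and R6: together they cover Willow, Cedar, Alder, Pine, Fir — every station.
Total annual cost: 9 + 11 = 20.
No cover costs less than 20.

20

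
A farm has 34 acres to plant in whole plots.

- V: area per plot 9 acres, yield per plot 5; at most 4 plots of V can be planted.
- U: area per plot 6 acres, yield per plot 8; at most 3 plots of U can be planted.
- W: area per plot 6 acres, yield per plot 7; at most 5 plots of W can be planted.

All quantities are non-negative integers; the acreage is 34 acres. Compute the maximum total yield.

U has the best ratio (8/6); taking only U gives at most 3×8 = 24 (stopped by the supply cap of 3).
Mixing does better — 3×U and 2×W: area 30 ≤ 34, yield 3·8 + 2·7 = 38.

38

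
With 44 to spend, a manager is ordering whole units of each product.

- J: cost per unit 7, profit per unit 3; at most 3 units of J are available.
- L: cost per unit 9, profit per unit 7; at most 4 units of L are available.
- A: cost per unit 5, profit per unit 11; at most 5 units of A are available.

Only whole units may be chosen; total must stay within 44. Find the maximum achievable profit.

69

A has the best ratio (11/5); taking only A gives at most 5×11 = 55 (stopped by the supply cap of 5).
Mixing does better — 2×L and 5×A: cost 43 ≤ 44, profit 2·7 + 5·11 = 69.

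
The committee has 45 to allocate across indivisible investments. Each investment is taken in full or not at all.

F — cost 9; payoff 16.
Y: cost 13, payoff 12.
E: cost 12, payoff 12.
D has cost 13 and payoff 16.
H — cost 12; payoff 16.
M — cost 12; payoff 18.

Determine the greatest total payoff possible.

This is a 0-1 knapsack instance.
F + H + M: cost 9 + 12 + 12 = 33 ≤ 45, payoff 16 + 16 + 18 = 50.
F + E + H + M: cost 9 + 12 + 12 + 12 = 45 ≤ 45, payoff 16 + 12 + 16 + 18 = 62.
F + D + M: cost 9 + 13 + 12 = 34 ≤ 45, payoff 16 + 16 + 18 = 50.
Best is F, E, H, and M with total payoff 62.

62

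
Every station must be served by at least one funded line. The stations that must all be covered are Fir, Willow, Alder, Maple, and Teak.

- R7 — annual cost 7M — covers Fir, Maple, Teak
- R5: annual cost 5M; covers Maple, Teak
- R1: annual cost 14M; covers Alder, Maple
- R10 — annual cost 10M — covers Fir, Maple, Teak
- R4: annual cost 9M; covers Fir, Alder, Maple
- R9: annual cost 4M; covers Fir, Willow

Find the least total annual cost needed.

18

Choose R5, R4, and R9: together they cover Fir, Willow, Alder, Maple, Teak — every station.
Total annual cost: 5 + 9 + 4 = 18.
No cover costs less than 18.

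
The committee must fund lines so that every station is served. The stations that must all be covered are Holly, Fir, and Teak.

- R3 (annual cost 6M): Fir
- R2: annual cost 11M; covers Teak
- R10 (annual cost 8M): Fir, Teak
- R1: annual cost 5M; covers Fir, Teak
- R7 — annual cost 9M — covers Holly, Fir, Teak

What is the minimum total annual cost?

R7 alone covers Holly, Fir, Teak — every station.
Total annual cost: 9.

9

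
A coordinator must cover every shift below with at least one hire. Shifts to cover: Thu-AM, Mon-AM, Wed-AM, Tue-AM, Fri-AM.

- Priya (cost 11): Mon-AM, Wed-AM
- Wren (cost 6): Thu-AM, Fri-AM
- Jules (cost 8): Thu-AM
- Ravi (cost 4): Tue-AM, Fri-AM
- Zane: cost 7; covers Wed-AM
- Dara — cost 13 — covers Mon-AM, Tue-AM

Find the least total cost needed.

Choose Priya, Wren, and Ravi: together they cover Thu-AM, Mon-AM, Wed-AM, Tue-AM, Fri-AM — every shift.
Total cost: 11 + 6 + 4 = 21.
No cover costs less than 21.

21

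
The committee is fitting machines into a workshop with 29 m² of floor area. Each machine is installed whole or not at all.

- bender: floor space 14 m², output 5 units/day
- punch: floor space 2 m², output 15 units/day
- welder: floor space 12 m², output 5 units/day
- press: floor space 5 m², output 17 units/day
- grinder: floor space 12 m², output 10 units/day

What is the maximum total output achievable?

punch + welder + press: floor space 2 + 12 + 5 = 19 ≤ 29, output 15 + 5 + 17 = 37.
punch + press + grinder: floor space 2 + 5 + 12 = 19 ≤ 29, output 15 + 17 + 10 = 42.
Best is punch, press, and grinder with total output 42.

42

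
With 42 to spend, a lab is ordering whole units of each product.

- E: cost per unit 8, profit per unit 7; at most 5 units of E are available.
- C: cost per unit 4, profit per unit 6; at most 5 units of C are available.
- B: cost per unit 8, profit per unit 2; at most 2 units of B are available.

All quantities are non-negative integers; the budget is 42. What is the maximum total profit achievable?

45

2×E and 5×C: cost 36 ≤ 42, profit 2·7 + 5·6 = 44.
3×E and 4×C: cost 40 ≤ 42, profit 3·7 + 4·6 = 45.
Best is 45.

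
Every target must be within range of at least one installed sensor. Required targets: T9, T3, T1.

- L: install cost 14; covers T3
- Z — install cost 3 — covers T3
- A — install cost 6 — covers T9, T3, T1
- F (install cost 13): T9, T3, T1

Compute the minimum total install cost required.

A alone covers T9, T3, T1 — every target.
Total install cost: 6.
No cover costs less than 6.

6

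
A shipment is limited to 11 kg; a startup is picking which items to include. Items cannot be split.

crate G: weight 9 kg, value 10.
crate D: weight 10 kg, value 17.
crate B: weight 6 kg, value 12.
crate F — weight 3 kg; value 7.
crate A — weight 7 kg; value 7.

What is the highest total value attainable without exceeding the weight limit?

19

This is an integer program with binary decision variables.
Allowing fractional choices, the relaxed optimum would be about 22.4, but items are indivisible.
crate D: weight 10 ≤ 11, value 17.
crate B + crate F: weight 6 + 3 = 9 ≤ 11, value 12 + 7 = 19.
Best is crate B and crate F with total value 19.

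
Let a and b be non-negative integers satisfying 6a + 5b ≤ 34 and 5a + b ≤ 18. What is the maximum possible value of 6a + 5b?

(a,b)=(3,3) is feasible, giving 33.
(a,b)=(2,4) is feasible, giving 32.
(a,b)=(1,5) is feasible, giving 31.
No feasible integer point exceeds 33.

33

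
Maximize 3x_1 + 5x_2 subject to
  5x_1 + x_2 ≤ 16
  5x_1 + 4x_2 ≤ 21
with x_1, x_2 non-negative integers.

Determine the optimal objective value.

25

The continuous relaxation peaks at (0, 5.25) with value 26.25; rounding to a feasible lattice point costs some objective.
(x_1,x_2)=(0,5): 5·0+1·5=5≤16, 5·0+4·5=20≤21, objective 25.
(x_1,x_2)=(1,4): 5·1+1·4=9≤16, 5·1+4·4=21≤21, objective 23.
(x_1,x_2)=(0,4): 5·0+1·4=4≤16, 5·0+4·4=16≤21, objective 20.
No feasible integer point exceeds 25.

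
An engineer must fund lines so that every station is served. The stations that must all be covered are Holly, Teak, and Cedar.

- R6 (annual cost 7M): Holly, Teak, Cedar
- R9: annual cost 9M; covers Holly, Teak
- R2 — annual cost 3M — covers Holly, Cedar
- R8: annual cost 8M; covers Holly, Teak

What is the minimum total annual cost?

This is an integer covering problem.
R6 alone covers Holly, Teak, Cedar — every station.
Total annual cost: 7.

7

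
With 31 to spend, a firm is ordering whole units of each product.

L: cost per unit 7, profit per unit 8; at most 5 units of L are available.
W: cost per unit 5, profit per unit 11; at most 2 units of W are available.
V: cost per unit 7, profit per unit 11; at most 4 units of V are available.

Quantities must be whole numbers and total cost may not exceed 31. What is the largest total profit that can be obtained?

55

This is a bounded integer knapsack.
W has the best ratio (11/5); taking only W gives at most 2×11 = 22 (stopped by the supply cap of 2).
Mixing does better — 2×W and 3×V: cost 31 ≤ 31, profit 2·11 + 3·11 = 55.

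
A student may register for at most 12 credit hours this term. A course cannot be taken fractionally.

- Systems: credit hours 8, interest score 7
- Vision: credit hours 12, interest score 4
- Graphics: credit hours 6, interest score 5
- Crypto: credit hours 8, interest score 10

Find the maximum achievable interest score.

Take Crypto: credit hours 8 ≤ 12, interest score 10.
No other feasible combination does better.

10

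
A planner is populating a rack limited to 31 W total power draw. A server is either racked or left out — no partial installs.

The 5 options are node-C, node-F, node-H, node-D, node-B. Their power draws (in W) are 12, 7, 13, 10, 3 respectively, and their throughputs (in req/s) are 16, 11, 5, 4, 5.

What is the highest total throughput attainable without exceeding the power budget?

32

Allowing fractional choices, the relaxed optimum would be about 35.6, but servers are indivisible.
node-C + node-F: power draw 12 + 7 = 19 ≤ 31, throughput 16 + 11 = 27.
node-C + node-F + node-D: power draw 12 + 7 + 10 = 29 ≤ 31, throughput 16 + 11 + 4 = 31.
node-C + node-F + node-B: power draw 12 + 7 + 3 = 22 ≤ 31, throughput 16 + 11 + 5 = 32.
Best is node-C, node-F, and node-B with total throughput 32.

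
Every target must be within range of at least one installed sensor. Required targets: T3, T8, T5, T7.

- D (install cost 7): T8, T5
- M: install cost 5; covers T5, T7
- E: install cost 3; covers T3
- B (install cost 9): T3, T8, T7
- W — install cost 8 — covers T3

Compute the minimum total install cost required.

The greedy cost-per-new-target heuristic would pick M, E, and D for 15, but a cheaper cover exists.
Choose M and B: together they cover T3, T8, T5, T7 — every target.
Total install cost: 5 + 9 = 14.
No cover costs less than 14.

14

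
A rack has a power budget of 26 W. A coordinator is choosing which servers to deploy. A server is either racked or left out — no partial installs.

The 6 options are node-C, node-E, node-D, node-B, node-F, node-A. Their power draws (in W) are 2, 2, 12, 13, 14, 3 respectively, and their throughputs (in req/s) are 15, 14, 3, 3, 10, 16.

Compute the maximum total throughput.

Allowing fractional choices, the relaxed optimum would be about 56.2, but servers are indivisible.
node-C + node-E + node-F + node-A: power draw 2 + 2 + 14 + 3 = 21 ≤ 26, throughput 15 + 14 + 10 + 16 = 55.
node-C + node-E + node-B + node-A: power draw 2 + 2 + 13 + 3 = 20 ≤ 26, throughput 15 + 14 + 3 + 16 = 48.
node-C + node-E + node-D + node-A: power draw 2 + 2 + 12 + 3 = 19 ≤ 26, throughput 15 + 14 + 3 + 16 = 48.
Best is node-C, node-E, node-F, and node-A with total throughput 55.

55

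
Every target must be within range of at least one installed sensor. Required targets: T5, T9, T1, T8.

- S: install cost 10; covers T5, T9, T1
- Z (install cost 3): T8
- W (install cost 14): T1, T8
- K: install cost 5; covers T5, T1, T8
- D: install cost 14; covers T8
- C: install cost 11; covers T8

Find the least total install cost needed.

Choose S and Z: together they cover T5, T9, T1, T8 — every target.
Total install cost: 10 + 3 = 13.

13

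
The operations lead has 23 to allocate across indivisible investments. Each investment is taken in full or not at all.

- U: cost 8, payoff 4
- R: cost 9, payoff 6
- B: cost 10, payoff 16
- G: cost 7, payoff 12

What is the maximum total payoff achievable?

This is a 0-1 knapsack instance.
Allowing fractional choices, the relaxed optimum would be about 32.0, but investments are indivisible.
U + B: cost 8 + 10 = 18 ≤ 23, payoff 4 + 16 = 20.
R + B: cost 9 + 10 = 19 ≤ 23, payoff 6 + 16 = 22.
B + G: cost 10 + 7 = 17 ≤ 23, payoff 16 + 12 = 28.
Best is B and G with total payoff 28.

28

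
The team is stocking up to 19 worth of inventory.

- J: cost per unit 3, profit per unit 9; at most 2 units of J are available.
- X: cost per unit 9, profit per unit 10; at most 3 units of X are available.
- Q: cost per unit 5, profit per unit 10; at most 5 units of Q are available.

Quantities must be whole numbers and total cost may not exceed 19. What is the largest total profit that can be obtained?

This is a bounded integer knapsack.
1×J and 3×Q: cost 18 ≤ 19, profit 1·9 + 3·10 = 39.
2×J and 2×Q: cost 16 ≤ 19, profit 2·9 + 2·10 = 38.
Best is 39.

39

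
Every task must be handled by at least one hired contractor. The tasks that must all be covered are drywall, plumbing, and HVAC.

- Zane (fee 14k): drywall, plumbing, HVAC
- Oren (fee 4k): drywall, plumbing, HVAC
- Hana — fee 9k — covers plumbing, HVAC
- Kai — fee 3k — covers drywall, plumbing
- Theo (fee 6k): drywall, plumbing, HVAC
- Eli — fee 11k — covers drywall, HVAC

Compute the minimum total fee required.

Oren alone covers drywall, plumbing, HVAC — every task.
Total fee: 4.

4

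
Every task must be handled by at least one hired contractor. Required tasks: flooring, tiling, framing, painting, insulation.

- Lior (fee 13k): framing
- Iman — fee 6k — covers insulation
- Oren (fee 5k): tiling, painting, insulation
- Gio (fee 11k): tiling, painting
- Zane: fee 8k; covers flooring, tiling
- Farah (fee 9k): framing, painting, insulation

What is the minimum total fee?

Choose Zane and Farah: together they cover flooring, tiling, framing, painting, insulation — every task.
Total fee: 8 + 9 = 17.

17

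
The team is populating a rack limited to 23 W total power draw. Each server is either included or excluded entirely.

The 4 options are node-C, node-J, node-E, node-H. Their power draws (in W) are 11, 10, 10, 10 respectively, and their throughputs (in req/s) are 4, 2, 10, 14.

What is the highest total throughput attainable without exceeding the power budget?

Allowing fractional choices, the relaxed optimum would be about 25.1, but servers are indivisible.
node-C + node-H: power draw 11 + 10 = 21 ≤ 23, throughput 4 + 14 = 18.
node-J + node-H: power draw 10 + 10 = 20 ≤ 23, throughput 2 + 14 = 16.
node-E + node-H: power draw 10 + 10 = 20 ≤ 23, throughput 10 + 14 = 24.
Best is node-E and node-H with total throughput 24.

24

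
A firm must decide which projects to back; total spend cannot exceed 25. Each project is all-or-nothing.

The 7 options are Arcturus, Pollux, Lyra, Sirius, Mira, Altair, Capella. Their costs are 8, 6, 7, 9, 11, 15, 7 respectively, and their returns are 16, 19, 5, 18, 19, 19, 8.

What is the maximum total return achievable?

54

Allowing fractional choices, the relaxed optimum would be about 56.5, but projects are indivisible.
Arcturus + Pollux + Mira: cost 8 + 6 + 11 = 25 ≤ 25, return 16 + 19 + 19 = 54.
Arcturus + Pollux + Sirius: cost 8 + 6 + 9 = 23 ≤ 25, return 16 + 19 + 18 = 53.
Best is Arcturus, Pollux, and Mira with total return 54.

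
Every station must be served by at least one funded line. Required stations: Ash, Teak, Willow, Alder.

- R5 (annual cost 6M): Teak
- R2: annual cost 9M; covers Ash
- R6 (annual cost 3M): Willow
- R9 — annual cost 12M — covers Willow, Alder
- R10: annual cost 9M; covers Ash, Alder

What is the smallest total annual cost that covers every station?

Choose R5, R6, and R10: together they cover Ash, Teak, Willow, Alder — every station.
Total annual cost: 6 + 3 + 9 = 18.
No cover costs less than 18.

18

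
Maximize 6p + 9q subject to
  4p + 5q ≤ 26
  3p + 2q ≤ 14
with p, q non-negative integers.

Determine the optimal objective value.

45

(p,q)=(0,5): 4·0+5·5=25≤26, 3·0+2·5=10≤14, objective 45.
(p,q)=(1,4): 4·1+5·4=24≤26, 3·1+2·4=11≤14, objective 42.
(p,q)=(0,4): 4·0+5·4=20≤26, 3·0+2·4=8≤14, objective 36.
No feasible integer point exceeds 45.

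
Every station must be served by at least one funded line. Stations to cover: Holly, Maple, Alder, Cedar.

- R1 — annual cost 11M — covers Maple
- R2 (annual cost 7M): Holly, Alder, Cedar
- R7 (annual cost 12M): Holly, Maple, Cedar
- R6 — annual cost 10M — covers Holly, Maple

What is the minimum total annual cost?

This is an integer covering problem.
Choose R2 and R6: together they cover Holly, Maple, Alder, Cedar — every station.
Total annual cost: 7 + 10 = 17.

17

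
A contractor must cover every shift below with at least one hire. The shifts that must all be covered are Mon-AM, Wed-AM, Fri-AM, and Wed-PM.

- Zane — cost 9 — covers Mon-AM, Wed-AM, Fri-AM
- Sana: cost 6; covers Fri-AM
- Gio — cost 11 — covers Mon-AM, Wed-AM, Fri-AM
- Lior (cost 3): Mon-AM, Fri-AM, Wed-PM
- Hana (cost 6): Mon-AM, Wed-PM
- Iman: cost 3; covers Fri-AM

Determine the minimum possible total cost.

12

Choose Zane and Lior: together they cover Mon-AM, Wed-AM, Fri-AM, Wed-PM — every shift.
Total cost: 9 + 3 = 12.
No cover costs less than 12.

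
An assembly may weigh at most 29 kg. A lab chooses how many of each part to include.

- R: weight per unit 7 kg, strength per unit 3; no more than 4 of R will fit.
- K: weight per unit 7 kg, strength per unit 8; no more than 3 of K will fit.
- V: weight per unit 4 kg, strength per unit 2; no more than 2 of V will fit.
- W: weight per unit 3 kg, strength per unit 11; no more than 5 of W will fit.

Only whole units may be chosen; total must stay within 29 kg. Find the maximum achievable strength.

Take 2×K and 5×W: weight 29 ≤ 29, strength 2·8 + 5·11 = 71.
W has the best ratio (11/3) and is taken to its limit of 5; remaining capacity is filled optimally with the others.

71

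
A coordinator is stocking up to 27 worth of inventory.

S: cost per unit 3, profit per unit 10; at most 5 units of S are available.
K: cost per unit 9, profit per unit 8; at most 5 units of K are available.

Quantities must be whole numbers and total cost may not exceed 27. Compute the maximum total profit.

58

This is a bounded integer knapsack.
5×S: cost 15 ≤ 27, profit 5·10 = 50.
5×S and 1×K: cost 24 ≤ 27, profit 5·10 + 1·8 = 58.
Best is 58.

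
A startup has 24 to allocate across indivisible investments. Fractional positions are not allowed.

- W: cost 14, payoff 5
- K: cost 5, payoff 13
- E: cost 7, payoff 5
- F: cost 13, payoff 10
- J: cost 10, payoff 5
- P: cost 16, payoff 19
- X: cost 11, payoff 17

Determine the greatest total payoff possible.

Take K, E, and X: cost 5 + 7 + 11 = 23 ≤ 24, payoff 13 + 5 + 17 = 35.
No other feasible combination does better.

35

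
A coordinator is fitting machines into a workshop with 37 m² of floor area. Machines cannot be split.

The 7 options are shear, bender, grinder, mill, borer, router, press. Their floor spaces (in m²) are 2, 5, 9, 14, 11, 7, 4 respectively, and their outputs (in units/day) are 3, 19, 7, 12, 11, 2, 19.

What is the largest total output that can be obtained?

Take shear, bender, mill, borer, and press: floor space 2 + 5 + 14 + 11 + 4 = 36 ≤ 37, output 3 + 19 + 12 + 11 + 19 = 64.
No other feasible combination does better.

64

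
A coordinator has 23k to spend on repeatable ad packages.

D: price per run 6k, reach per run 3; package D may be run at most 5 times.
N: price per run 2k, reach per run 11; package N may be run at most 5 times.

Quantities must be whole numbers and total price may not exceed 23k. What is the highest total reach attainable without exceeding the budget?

Take 2×D and 5×N: price 22 ≤ 23, reach 2·3 + 5·11 = 61.
N has the best ratio (11/2) and is taken to its limit of 5; remaining capacity is filled optimally with the others.

61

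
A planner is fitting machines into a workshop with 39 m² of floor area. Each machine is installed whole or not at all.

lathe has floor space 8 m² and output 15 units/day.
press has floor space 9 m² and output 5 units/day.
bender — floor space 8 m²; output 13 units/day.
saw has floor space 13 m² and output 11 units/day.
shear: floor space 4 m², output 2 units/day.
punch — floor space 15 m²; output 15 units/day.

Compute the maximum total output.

This is an integer program with binary decision variables.
Take lathe, bender, shear, and punch: floor space 8 + 8 + 4 + 15 = 35 ≤ 39, output 15 + 13 + 2 + 15 = 45.
No other feasible combination does better.

45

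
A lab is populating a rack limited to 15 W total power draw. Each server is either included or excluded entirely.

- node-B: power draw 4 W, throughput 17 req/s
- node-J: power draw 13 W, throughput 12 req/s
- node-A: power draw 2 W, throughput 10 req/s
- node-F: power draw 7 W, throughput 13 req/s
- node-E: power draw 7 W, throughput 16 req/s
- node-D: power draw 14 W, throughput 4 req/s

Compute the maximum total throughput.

43

This is a 0-1 knapsack instance.
node-B + node-E: power draw 4 + 7 = 11 ≤ 15, throughput 17 + 16 = 33.
node-B + node-A + node-E: power draw 4 + 2 + 7 = 13 ≤ 15, throughput 17 + 10 + 16 = 43.
node-B + node-A + node-F: power draw 4 + 2 + 7 = 13 ≤ 15, throughput 17 + 10 + 13 = 40.
Best is node-B, node-A, and node-E with total throughput 43.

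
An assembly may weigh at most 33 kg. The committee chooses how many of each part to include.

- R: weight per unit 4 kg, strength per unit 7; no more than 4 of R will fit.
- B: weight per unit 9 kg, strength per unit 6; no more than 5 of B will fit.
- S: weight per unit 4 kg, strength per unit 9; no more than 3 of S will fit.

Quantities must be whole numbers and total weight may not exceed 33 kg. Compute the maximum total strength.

55

4×R and 3×S: weight 28 ≤ 33, strength 4·7 + 3·9 = 55.
3×R, 1×B, and 3×S: weight 33 ≤ 33, strength 3·7 + 1·6 + 3·9 = 54.
Best is 55.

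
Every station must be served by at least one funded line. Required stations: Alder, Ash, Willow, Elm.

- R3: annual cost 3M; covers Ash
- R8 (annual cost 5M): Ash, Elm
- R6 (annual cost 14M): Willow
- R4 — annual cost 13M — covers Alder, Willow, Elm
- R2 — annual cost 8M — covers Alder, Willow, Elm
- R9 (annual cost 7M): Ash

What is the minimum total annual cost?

This is a weighted set-cover instance.
Choose R3 and R2: together they cover Alder, Ash, Willow, Elm — every station.
Total annual cost: 3 + 8 = 11.

11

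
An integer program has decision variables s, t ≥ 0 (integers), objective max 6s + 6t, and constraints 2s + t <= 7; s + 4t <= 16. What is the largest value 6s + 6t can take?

(s,t)=(2,3): 2·2+1·3=7≤7, 1·2+4·3=14≤16, objective 30.
(s,t)=(0,4): 2·0+1·4=4≤7, 1·0+4·4=16≤16, objective 24.
(s,t)=(2,2): 2·2+1·2=6≤7, 1·2+4·2=10≤16, objective 24.
No feasible integer point exceeds 30.

30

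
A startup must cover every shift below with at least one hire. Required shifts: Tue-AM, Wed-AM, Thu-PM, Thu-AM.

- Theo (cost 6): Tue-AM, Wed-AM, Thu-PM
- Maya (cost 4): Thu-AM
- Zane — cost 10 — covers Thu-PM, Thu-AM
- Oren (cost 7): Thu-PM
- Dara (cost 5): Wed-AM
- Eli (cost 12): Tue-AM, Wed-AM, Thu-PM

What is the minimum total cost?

10

This is an integer covering problem.
Choose Theo and Maya: together they cover Tue-AM, Wed-AM, Thu-PM, Thu-AM — every shift.
Total cost: 6 + 4 = 10.
No cover costs less than 10.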